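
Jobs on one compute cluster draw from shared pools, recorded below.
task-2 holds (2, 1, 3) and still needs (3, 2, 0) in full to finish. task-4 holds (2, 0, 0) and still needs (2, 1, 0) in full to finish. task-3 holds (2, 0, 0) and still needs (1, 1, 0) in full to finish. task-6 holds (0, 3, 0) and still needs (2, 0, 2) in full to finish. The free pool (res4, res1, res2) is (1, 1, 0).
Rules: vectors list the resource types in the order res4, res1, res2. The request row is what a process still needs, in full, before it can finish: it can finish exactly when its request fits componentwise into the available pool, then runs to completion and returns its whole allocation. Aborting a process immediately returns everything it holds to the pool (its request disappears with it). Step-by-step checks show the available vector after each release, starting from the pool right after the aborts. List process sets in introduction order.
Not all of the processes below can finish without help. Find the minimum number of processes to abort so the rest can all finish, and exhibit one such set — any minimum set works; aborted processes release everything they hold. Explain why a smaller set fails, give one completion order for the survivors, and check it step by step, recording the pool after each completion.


Minimum abort set: task-6.
Key observation: task-2 could never have finished before the abort; with (0, 3, 0) returned by task-6, it fits at step 2.
No smaller set exists: with zero aborts the deadlock remains.
Survivors finish in the order: task-3, task-2, task-4. Verifying each step (pool after the aborts first):
  pool = (1, 4, 0)
  run task-3 (needs (1, 1, 0), free (1, 4, 0)); after release of (2, 0, 0) the pool is (3, 4, 0)
  run task-2 (needs (3, 2, 0), free (3, 4, 0)); after release of (2, 1, 3) the pool is (5, 5, 3)
  run task-4 (needs (2, 1, 0), free (5, 5, 3)); after release of (2, 0, 0) the pool is (7, 5, 3)


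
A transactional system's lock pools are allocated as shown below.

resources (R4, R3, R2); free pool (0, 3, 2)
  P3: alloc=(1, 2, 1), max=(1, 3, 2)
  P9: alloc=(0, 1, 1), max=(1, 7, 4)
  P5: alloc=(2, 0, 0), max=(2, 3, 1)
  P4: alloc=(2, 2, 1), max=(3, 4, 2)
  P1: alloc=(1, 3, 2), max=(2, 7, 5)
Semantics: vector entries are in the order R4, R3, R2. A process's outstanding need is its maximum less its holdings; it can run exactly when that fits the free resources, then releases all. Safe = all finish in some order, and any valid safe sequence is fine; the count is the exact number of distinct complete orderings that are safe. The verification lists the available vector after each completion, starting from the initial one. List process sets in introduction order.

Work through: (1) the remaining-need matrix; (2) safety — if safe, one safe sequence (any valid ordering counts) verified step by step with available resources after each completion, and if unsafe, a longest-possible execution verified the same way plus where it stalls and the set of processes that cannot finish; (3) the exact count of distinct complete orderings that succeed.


(1) Outstanding need per process (order R4, R3, R2):
  P3: (0, 1, 1)
  P9: (1, 6, 3)
  P5: (0, 3, 1)
  P4: (1, 2, 1)
  P1: (1, 4, 3)
(2) SAFE — a valid safe sequence is P3, P5, P4, P9, P1.
Key observation: no step in this order meets a requested resource exactly; the smallest headroom is 1, first reached at P3 (need (0, 1, 1), pool (0, 3, 2)).
Verifying each step:
  pool = (0, 3, 2)
  P3: need (0, 1, 1) fits (0, 3, 2); releases (1, 2, 1), pool now (1, 5, 3)
  P5: need (0, 3, 1) fits (1, 5, 3); releases (2, 0, 0), pool now (3, 5, 3)
  P4: need (1, 2, 1) fits (3, 5, 3); releases (2, 2, 1), pool now (5, 7, 4)
  P9: need (1, 6, 3) fits (5, 7, 4); releases (0, 1, 1), pool now (5, 8, 5)
  P1: need (1, 4, 3) fits (5, 8, 5); releases (1, 3, 2), pool now (6, 11, 7)
(3) Precisely 24 of the possible complete orderings are safe sequences.


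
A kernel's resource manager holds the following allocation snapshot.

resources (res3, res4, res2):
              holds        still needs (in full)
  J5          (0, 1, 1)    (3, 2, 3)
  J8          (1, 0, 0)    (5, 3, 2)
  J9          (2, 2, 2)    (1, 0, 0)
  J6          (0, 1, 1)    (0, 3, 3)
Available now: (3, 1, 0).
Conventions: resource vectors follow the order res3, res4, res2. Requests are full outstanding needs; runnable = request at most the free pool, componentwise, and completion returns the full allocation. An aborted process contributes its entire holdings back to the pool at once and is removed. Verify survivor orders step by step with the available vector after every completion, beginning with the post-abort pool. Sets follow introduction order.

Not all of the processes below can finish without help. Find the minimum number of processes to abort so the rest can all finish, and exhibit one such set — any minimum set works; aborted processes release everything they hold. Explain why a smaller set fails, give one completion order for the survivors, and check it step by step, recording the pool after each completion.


Abort J5.
Key observation: J6 had no path to completion before; after the abort of J5 ((0, 1, 1) returned), step 2 is where it fits.
Minimality: the empty abort set fails — the state is deadlocked as it stands.
One survivor order: J9, J6, J8. Verifying each step (post-abort pool first):
  pool = (3, 2, 1)
  run J9 (needs (1, 0, 0), free (3, 2, 1)); after release of (2, 2, 2) the pool is (5, 4, 3)
  run J6 (needs (0, 3, 3), free (5, 4, 3)); after release of (0, 1, 1) the pool is (5, 5, 4)
  run J8 (needs (5, 3, 2), free (5, 5, 4)); after release of (1, 0, 0) the pool is (6, 5, 4)


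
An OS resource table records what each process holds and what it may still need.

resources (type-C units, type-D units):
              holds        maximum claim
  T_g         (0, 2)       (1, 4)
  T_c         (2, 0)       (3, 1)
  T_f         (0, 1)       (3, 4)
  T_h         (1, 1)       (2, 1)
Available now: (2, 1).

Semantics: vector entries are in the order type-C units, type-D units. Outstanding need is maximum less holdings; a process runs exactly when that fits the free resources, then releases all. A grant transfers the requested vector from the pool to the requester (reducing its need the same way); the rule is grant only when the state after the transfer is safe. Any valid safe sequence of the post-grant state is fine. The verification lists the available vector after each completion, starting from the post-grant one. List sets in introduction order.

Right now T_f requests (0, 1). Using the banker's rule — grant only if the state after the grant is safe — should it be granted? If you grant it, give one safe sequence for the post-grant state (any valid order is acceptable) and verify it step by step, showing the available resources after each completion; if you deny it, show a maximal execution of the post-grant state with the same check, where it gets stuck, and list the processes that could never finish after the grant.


DENY — the pretend-granted state is unsafe.
Key observation: the wall is type-D units: completing T_h, T_c brings the pool only to (5, 1), and all the rest need more.
Pretend the grant happened; the run T_h, T_c goes as far as possible. Step-by-step check:
  pool = (2, 0)
  run T_h (needs (1, 0), free (2, 0)); after release of (1, 1) the pool is (3, 1)
  run T_c (needs (1, 1), free (3, 1)); after release of (2, 0) the pool is (5, 1)
  blocked: T_g wants (1, 2), pool (5, 1) — not enough type-D units
  blocked: T_f wants (3, 2), pool (5, 1) — not enough type-D units
Had the request been granted, T_g and T_f could never finish.


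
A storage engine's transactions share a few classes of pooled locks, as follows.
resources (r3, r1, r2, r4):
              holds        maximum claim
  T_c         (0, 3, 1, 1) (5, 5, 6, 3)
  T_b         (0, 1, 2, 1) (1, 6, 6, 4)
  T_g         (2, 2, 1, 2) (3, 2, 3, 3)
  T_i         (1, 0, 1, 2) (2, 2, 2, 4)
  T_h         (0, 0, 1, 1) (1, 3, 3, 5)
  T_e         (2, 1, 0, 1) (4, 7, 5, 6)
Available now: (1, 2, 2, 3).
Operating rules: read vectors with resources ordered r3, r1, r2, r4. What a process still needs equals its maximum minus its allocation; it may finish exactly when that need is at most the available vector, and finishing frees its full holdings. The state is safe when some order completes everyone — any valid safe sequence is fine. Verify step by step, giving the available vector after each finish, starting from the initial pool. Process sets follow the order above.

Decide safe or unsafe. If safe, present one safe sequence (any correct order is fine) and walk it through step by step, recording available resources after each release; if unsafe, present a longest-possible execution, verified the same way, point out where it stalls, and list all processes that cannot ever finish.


The state is UNSAFE.
Key observation: after T_g, T_h, T_i the pool peaks at (4, 4, 5, 8), and each blocked process is short somewhere: T_c on r3; T_b on r1; T_e on r1.
Going as far as possible: T_g, T_h, T_i; after that, nothing fits. Verifying each step:
  pool = (1, 2, 2, 3)
  run T_g (needs (1, 0, 2, 1), free (1, 2, 2, 3)); after release of (2, 2, 1, 2) the pool is (3, 4, 3, 5)
  run T_h (needs (1, 3, 2, 4), free (3, 4, 3, 5)); after release of (0, 0, 1, 1) the pool is (3, 4, 4, 6)
  run T_i (needs (1, 2, 1, 2), free (3, 4, 4, 6)); after release of (1, 0, 1, 2) the pool is (4, 4, 5, 8)
  T_c still needs (5, 2, 5, 2) but only (4, 4, 5, 8) is free — short on r3
  T_b still needs (1, 5, 4, 3) but only (4, 4, 5, 8) is free — short on r1
  T_e still needs (2, 6, 5, 5) but only (4, 4, 5, 8) is free — short on r1
Never able to finish: T_c, T_b and T_e.


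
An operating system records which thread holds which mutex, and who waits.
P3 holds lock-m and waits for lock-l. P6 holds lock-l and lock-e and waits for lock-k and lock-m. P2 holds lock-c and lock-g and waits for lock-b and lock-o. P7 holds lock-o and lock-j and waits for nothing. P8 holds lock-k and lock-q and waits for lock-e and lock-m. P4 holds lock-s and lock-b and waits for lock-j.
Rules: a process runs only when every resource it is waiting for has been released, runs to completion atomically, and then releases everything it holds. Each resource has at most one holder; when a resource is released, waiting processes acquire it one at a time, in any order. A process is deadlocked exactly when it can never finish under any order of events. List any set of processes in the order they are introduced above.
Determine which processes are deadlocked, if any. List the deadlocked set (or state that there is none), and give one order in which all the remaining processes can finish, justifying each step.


The deadlocked set is P3, P6 and P8.
Key observation: the knot is the closed ring of waits P3 -> P6 -> P3; P8 is caught in further circular waits.
A valid finishing order for the others: P7, P4, P2.
Walking it through:
  P7: no waits; runs immediately, freeing lock-o and lock-j
  run P4 (all its waits — lock-j — are resolved); releases lock-s and lock-b
  run P2 (all its waits — lock-b and lock-o — are resolved); releases lock-c and lock-g


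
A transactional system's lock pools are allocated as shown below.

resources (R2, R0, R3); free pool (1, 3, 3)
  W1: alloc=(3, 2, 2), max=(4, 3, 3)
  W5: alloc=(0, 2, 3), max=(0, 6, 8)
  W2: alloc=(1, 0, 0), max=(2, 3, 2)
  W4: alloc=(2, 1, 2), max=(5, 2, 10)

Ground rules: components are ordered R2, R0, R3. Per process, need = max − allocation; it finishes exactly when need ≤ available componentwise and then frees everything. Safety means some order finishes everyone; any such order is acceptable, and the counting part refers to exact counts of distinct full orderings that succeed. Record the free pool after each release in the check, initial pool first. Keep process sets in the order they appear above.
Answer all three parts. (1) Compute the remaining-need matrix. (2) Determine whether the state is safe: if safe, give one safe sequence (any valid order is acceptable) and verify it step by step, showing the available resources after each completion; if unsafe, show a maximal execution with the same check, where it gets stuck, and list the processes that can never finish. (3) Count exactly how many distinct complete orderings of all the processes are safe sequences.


(1) Remaining need (order R2, R0, R3):
  W1: (1, 1, 1)
  W5: (0, 4, 5)
  W2: (1, 3, 2)
  W4: (3, 1, 8)
(2) SAFE — a valid safe sequence is W2, W1, W5, W4.
Key observation: reading the order forward, W2 is the first process whose need (1, 3, 2) meets the free pool (1, 3, 3) exactly on a resource it requests.
Check, step by step:
  pool = (1, 3, 3)
  W2: need (1, 3, 2) fits (1, 3, 3); releases (1, 0, 0), pool now (2, 3, 3)
  W1: need (1, 1, 1) fits (2, 3, 3); releases (3, 2, 2), pool now (5, 5, 5)
  W5: need (0, 4, 5) fits (5, 5, 5); releases (0, 2, 3), pool now (5, 7, 8)
  W4: need (3, 1, 8) fits (5, 7, 8); releases (2, 1, 2), pool now (7, 8, 10)
(3) Precisely 4 of the possible complete orderings are safe sequences.


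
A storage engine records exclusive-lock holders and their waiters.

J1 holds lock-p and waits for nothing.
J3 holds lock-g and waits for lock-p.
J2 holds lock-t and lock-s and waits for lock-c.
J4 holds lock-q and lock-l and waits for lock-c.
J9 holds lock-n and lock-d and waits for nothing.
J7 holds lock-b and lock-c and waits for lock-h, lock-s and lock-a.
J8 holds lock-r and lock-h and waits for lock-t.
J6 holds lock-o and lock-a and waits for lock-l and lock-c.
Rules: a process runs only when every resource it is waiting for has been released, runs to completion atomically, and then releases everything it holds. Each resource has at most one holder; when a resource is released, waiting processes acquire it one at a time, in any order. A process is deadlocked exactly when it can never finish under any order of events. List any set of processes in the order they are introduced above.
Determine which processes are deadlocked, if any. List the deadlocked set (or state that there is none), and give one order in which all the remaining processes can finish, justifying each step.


Deadlocked set: J2, J4, J7, J8 and J6.
Key observation: nobody on the ring J2 -> J7 -> J2 can start until another member finishes, which never happens; J4, J8 and J6 are caught in further circular waits.
A valid finishing order for the others: J9, J1, J3.
Check, step by step:
  run J9 (it waits on nothing); releases lock-n and lock-d
  run J1 (it waits on nothing); releases lock-p
  J3 waits on lock-p — all released -> runs and releases lock-g


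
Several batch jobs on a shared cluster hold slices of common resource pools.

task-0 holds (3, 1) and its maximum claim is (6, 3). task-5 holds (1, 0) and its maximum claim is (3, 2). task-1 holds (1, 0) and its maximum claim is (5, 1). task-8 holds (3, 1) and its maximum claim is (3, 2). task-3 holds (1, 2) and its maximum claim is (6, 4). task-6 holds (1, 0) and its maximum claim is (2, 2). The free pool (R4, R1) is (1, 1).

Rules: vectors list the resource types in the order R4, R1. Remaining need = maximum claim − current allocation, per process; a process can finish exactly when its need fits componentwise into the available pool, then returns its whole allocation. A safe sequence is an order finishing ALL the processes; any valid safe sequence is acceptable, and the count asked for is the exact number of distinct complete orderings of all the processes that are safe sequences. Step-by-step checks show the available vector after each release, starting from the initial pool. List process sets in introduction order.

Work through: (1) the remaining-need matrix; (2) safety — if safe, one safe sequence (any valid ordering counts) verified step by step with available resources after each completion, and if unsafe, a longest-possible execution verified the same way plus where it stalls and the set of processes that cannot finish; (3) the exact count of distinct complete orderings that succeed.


(1) Need matrix, components ordered R4, R1:
  task-0: (3, 2)
  task-5: (2, 2)
  task-1: (4, 1)
  task-8: (0, 1)
  task-3: (5, 2)
  task-6: (1, 2)
(2) SAFE — a valid safe sequence is task-8, task-1, task-6, task-0, task-5, task-3.
Key observation: the order's first zero-slack moment is task-8 ((0, 1) needed, (1, 1) free — a requested resource with nothing to spare).
Step-by-step check:
  pool = (1, 1)
  task-8: need (0, 1) fits (1, 1); releases (3, 1), pool now (4, 2)
  task-1: need (4, 1) fits (4, 2); releases (1, 0), pool now (5, 2)
  task-6: need (1, 2) fits (5, 2); releases (1, 0), pool now (6, 2)
  task-0: need (3, 2) fits (6, 2); releases (3, 1), pool now (9, 3)
  task-5: need (2, 2) fits (9, 3); releases (1, 0), pool now (10, 3)
  task-3: need (5, 2) fits (10, 3); releases (1, 2), pool now (11, 5)
(3) Precisely 96 of the possible complete orderings are safe sequences.


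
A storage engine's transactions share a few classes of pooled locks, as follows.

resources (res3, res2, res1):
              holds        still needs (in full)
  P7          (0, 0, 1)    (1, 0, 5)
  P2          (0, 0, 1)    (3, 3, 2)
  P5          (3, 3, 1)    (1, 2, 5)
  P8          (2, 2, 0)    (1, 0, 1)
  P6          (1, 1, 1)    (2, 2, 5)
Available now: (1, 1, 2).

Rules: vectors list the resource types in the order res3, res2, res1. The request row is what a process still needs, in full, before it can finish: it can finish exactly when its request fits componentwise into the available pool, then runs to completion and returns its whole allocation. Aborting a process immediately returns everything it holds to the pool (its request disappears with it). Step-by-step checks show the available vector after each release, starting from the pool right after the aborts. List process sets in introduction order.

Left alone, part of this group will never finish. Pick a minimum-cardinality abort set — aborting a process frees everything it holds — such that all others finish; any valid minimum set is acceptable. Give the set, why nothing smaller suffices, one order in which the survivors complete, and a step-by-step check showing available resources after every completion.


Abort P7 and P5.
Key observation: aborting P7 and P5 returns (3, 3, 2), and P6 — hopeless before — runs at step 3 with the returned capacity in the pool.
Why nothing smaller works — every single abort fails: P7 alone leaves P5 blocked (short on res1); P2 alone leaves P7 blocked (short on res1); P5 alone leaves P7 blocked (short on res1); P8 alone leaves P7 blocked (short on res1); P6 alone leaves P7 blocked (short on res1).
One survivor order: P8, P2, P6. Check, step by step (post-abort pool first):
  pool = (4, 4, 4)
  P8 needs (1, 0, 1) <= (4, 4, 4) -> finishes; pool += (2, 2, 0) = (6, 6, 4)
  P2 needs (3, 3, 2) <= (6, 6, 4) -> finishes; pool += (0, 0, 1) = (6, 6, 5)
  P6 needs (2, 2, 5) <= (6, 6, 5) -> finishes; pool += (1, 1, 1) = (7, 7, 6)


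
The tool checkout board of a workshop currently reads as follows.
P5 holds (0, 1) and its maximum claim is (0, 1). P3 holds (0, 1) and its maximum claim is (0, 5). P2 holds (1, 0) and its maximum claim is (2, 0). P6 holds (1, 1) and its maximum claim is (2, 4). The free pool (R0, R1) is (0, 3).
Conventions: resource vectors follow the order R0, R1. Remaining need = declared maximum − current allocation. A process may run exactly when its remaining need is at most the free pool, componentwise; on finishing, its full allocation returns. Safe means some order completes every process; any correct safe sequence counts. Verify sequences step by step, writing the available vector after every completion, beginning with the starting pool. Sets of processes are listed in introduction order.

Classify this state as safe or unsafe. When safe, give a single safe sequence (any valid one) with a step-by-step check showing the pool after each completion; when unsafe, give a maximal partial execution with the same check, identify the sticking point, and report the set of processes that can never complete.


UNSAFE.
Key observation: even finishing P5, P3 leaves just (0, 5) free — too little R0 for any of the remaining processes.
A maximal execution: P5, P3 — then nothing else fits. Verifying each step:
  pool = (0, 3)
  P5 needs (0, 0) <= (0, 3) -> finishes; pool += (0, 1) = (0, 4)
  P3 needs (0, 4) <= (0, 4) -> finishes; pool += (0, 1) = (0, 5)
  blocked: P2 wants (1, 0), pool (0, 5) — not enough R0
  blocked: P6 wants (1, 3), pool (0, 5) — not enough R0
Never able to finish: P2 and P6.


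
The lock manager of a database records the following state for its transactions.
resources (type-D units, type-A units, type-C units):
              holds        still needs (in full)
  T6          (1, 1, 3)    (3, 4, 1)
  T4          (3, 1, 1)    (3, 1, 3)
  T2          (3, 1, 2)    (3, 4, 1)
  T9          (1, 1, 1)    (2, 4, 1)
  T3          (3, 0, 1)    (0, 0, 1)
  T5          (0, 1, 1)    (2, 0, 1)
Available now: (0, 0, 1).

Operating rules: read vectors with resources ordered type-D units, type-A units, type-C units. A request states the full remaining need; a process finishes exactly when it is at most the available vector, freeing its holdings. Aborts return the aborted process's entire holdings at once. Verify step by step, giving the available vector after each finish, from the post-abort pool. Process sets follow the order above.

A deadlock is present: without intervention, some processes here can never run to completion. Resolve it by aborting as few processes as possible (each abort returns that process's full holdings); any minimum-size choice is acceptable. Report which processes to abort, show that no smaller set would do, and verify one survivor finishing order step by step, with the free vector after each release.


Abort T2 and T9.
Key observation: no ordering could ever have run T6 before the abort of T2 and T9; with (4, 2, 3) back in the pool it fits at step 4.
No one abort is enough; case by case: T6 alone leaves T2 blocked (short on type-A units); T4 alone leaves T6 blocked (short on type-A units); T2 alone leaves T6 blocked (short on type-A units); T9 alone leaves T6 blocked (short on type-A units); T3 alone leaves T6 blocked (short on type-A units); T5 alone leaves T6 blocked (short on type-A units).
The survivors complete as T5, T3, T4, T6. Step-by-step check (starting from the post-abort pool):
  pool = (4, 2, 4)
  T5: need (2, 0, 1) fits (4, 2, 4); releases (0, 1, 1), pool now (4, 3, 5)
  T3: need (0, 0, 1) fits (4, 3, 5); releases (3, 0, 1), pool now (7, 3, 6)
  T4: need (3, 1, 3) fits (7, 3, 6); releases (3, 1, 1), pool now (10, 4, 7)
  T6: need (3, 4, 1) fits (10, 4, 7); releases (1, 1, 3), pool now (11, 5, 10)


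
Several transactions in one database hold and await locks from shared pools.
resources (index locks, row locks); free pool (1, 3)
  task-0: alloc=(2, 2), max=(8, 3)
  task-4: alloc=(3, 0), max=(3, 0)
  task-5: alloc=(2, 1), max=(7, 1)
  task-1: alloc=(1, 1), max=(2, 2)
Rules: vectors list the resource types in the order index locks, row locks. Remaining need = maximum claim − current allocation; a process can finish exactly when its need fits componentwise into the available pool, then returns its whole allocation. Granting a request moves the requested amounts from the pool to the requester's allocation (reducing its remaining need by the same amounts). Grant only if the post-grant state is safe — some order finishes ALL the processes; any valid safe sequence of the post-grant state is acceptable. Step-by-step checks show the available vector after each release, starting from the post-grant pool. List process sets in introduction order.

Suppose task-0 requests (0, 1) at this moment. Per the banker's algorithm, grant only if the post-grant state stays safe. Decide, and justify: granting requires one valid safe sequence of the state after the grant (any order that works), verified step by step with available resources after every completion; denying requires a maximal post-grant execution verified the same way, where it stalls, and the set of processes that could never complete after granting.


GRANT. The post-grant state is safe; one safe sequence: task-4, task-1, task-5, task-0.
Key observation: with (1, 2) left after the transfer, task-4 can run at once — the state stays safe.
Verifying the post-grant state step by step:
  pool = (1, 2)
  task-4 needs (0, 0) <= (1, 2) -> finishes; pool += (3, 0) = (4, 2)
  task-1 needs (1, 1) <= (4, 2) -> finishes; pool += (1, 1) = (5, 3)
  task-5 needs (5, 0) <= (5, 3) -> finishes; pool += (2, 1) = (7, 4)
  task-0 needs (6, 0) <= (7, 4) -> finishes; pool += (2, 3) = (9, 7)


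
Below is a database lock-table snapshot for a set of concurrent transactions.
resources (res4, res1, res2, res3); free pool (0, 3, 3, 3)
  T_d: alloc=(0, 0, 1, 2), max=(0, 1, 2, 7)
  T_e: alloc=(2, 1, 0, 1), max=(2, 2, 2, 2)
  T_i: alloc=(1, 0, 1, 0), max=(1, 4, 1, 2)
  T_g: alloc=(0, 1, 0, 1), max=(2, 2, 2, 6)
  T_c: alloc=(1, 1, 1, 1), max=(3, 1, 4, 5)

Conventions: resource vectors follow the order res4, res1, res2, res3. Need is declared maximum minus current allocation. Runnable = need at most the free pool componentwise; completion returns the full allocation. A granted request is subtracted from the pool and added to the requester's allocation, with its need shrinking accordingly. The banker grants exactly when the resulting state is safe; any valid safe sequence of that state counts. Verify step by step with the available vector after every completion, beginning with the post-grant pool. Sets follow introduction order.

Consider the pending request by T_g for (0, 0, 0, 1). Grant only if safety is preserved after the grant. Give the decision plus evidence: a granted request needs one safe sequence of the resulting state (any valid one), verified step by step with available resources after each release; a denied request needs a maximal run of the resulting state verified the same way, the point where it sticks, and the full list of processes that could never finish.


DENY — the pretend-granted state is unsafe.
Key observation: once T_e, T_i finish, the pool peaks at (3, 4, 4, 3) — and every remaining process still needs more res3 than that.
After a pretend grant, a maximal execution: T_e, T_i — then nothing else fits. Verifying each step:
  pool = (0, 3, 3, 2)
  run T_e (needs (0, 1, 2, 1), free (0, 3, 3, 2)); after release of (2, 1, 0, 1) the pool is (2, 4, 3, 3)
  run T_i (needs (0, 4, 0, 2), free (2, 4, 3, 3)); after release of (1, 0, 1, 0) the pool is (3, 4, 4, 3)
  T_d still needs (0, 1, 1, 5) but only (3, 4, 4, 3) is free — short on res3
  T_g still needs (2, 1, 2, 4) but only (3, 4, 4, 3) is free — short on res3
  T_c still needs (2, 0, 3, 4) but only (3, 4, 4, 3) is free — short on res3
Processes that could never finish after the grant: T_d, T_g and T_c.


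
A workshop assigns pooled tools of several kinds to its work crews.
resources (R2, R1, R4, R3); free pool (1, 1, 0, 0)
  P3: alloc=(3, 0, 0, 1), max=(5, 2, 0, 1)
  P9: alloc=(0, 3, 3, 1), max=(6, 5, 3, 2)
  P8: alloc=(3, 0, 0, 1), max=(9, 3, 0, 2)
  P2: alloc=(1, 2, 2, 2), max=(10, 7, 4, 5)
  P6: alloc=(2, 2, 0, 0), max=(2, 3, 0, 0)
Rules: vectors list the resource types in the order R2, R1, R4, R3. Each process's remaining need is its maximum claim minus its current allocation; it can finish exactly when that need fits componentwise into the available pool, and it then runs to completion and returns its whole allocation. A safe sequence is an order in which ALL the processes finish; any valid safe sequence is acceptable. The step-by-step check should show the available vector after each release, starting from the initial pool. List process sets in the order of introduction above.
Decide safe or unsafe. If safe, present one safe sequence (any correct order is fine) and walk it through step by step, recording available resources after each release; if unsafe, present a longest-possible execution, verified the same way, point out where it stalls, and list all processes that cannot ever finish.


SAFE — a valid safe sequence is P6, P3, P8, P9, P2.
Key observation: the first exact fit in this order is P6 — it needs (0, 1, 0, 0) with (1, 1, 0, 0) free, meeting a requested resource to the last unit.
Walking it through:
  pool = (1, 1, 0, 0)
  run P6 (needs (0, 1, 0, 0), free (1, 1, 0, 0)); after release of (2, 2, 0, 0) the pool is (3, 3, 0, 0)
  run P3 (needs (2, 2, 0, 0), free (3, 3, 0, 0)); after release of (3, 0, 0, 1) the pool is (6, 3, 0, 1)
  run P8 (needs (6, 3, 0, 1), free (6, 3, 0, 1)); after release of (3, 0, 0, 1) the pool is (9, 3, 0, 2)
  run P9 (needs (6, 2, 0, 1), free (9, 3, 0, 2)); after release of (0, 3, 3, 1) the pool is (9, 6, 3, 3)
  run P2 (needs (9, 5, 2, 3), free (9, 6, 3, 3)); after release of (1, 2, 2, 2) the pool is (10, 8, 5, 5)


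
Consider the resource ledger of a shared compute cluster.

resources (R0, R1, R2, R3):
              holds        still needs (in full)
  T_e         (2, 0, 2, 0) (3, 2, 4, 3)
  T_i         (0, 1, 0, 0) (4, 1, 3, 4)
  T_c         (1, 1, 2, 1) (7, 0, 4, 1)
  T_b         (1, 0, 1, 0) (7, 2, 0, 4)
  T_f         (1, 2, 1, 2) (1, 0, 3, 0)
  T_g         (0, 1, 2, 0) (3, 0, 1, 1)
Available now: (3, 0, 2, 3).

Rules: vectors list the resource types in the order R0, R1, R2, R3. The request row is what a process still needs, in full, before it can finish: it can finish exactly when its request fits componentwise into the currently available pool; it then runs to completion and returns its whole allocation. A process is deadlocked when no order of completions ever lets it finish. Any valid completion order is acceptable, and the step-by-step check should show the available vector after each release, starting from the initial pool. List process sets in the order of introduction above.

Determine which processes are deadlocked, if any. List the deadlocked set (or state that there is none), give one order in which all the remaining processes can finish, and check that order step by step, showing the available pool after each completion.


Deadlocked: T_c and T_b.
Key observation: even finishing T_g, T_f, T_i, T_e leaves just (6, 4, 7, 5) free — too little R0 for any of the remaining processes.
A valid finishing order for the others: T_g, T_f, T_i, T_e. Verifying each step:
  pool = (3, 0, 2, 3)
  T_g: need (3, 0, 1, 1) fits (3, 0, 2, 3); releases (0, 1, 2, 0), pool now (3, 1, 4, 3)
  T_f: need (1, 0, 3, 0) fits (3, 1, 4, 3); releases (1, 2, 1, 2), pool now (4, 3, 5, 5)
  T_i: need (4, 1, 3, 4) fits (4, 3, 5, 5); releases (0, 1, 0, 0), pool now (4, 4, 5, 5)
  T_e: need (3, 2, 4, 3) fits (4, 4, 5, 5); releases (2, 0, 2, 0), pool now (6, 4, 7, 5)
The blocked processes can never fit:
  blocked: T_c wants (7, 0, 4, 1), pool (6, 4, 7, 5) — not enough R0
  blocked: T_b wants (7, 2, 0, 4), pool (6, 4, 7, 5) — not enough R0


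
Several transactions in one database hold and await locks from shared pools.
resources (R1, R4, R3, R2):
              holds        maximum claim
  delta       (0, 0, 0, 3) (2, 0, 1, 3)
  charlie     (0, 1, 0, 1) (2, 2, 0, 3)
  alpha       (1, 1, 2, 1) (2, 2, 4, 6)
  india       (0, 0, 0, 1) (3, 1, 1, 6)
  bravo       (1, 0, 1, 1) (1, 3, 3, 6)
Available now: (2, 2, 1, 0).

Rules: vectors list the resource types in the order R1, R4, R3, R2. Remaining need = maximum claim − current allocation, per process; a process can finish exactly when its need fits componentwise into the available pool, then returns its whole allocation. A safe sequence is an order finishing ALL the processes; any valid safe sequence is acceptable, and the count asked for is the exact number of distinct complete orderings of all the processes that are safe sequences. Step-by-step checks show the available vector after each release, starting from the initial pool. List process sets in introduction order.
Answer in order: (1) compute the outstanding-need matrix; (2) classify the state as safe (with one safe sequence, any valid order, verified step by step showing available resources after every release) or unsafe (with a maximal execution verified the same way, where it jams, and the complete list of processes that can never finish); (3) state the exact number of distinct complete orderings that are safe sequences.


(1) Outstanding need per process (order R1, R4, R3, R2):
  delta: (2, 0, 1, 0)
  charlie: (2, 1, 0, 2)
  alpha: (1, 1, 2, 5)
  india: (3, 1, 1, 5)
  bravo: (0, 3, 2, 5)
(2) UNSAFE — no complete ordering exists.
Key observation: once delta, charlie finish, the pool peaks at (2, 3, 1, 4) — and every remaining process still needs more R2 than that.
A maximal execution: delta, charlie — then nothing else fits. Verifying each step:
  pool = (2, 2, 1, 0)
  run delta (needs (2, 0, 1, 0), free (2, 2, 1, 0)); after release of (0, 0, 0, 3) the pool is (2, 2, 1, 3)
  run charlie (needs (2, 1, 0, 2), free (2, 2, 1, 3)); after release of (0, 1, 0, 1) the pool is (2, 3, 1, 4)
  blocked: alpha wants (1, 1, 2, 5), pool (2, 3, 1, 4) — not enough R3 and R2
  blocked: india wants (3, 1, 1, 5), pool (2, 3, 1, 4) — not enough R1 and R2
  blocked: bravo wants (0, 3, 2, 5), pool (2, 3, 1, 4) — not enough R3 and R2
Permanently blocked: alpha, india and bravo.
(3) The exact count: 0 of the possible complete orderings are safe sequences.


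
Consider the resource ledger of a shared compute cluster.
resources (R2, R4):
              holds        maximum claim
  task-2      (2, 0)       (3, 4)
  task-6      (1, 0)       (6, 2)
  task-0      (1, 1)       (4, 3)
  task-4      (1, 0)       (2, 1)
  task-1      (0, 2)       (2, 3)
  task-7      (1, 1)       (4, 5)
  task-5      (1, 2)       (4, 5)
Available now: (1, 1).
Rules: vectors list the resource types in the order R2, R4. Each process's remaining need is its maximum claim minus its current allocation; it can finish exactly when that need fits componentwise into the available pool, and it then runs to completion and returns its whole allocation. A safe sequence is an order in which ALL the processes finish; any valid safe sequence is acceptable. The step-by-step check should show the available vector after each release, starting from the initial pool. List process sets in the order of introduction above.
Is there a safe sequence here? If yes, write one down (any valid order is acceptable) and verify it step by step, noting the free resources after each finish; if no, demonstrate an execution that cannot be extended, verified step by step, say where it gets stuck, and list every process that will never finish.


UNSAFE — no complete ordering exists.
Key observation: after task-4, task-1 the pool peaks at (2, 3), and each blocked process is short somewhere: task-2 on R4; task-6 on R2; task-0 on R2; task-7 on R2, R4; task-5 on R2.
A maximal execution: task-4, task-1 — then nothing else fits. Verifying each step:
  pool = (1, 1)
  task-4 needs (1, 1) <= (1, 1) -> finishes; pool += (1, 0) = (2, 1)
  task-1 needs (2, 1) <= (2, 1) -> finishes; pool += (0, 2) = (2, 3)
  task-2 cannot run: need (1, 4) vs free (2, 3) (insufficient R4)
  task-6 cannot run: need (5, 2) vs free (2, 3) (insufficient R2)
  task-0 cannot run: need (3, 2) vs free (2, 3) (insufficient R2)
  task-7 cannot run: need (3, 4) vs free (2, 3) (insufficient R2 and R4)
  task-5 cannot run: need (3, 3) vs free (2, 3) (insufficient R2)
Permanently blocked: task-2, task-6, task-0, task-7 and task-5.


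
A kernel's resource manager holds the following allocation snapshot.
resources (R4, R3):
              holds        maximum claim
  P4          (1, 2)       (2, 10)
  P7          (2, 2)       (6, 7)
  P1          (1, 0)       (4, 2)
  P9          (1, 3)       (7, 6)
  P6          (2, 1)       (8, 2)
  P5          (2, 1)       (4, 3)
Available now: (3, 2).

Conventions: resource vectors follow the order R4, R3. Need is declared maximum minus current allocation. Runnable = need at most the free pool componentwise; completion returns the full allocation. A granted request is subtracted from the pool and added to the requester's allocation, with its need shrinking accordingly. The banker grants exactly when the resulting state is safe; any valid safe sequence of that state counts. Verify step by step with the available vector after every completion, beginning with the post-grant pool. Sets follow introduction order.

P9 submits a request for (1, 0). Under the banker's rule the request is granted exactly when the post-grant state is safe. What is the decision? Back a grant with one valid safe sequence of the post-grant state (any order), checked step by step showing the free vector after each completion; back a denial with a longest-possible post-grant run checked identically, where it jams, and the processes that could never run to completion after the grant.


GRANT. The post-grant state is safe; one safe sequence: P5, P1, P9, P7, P6, P4.
Key observation: after the grant the pool drops to (2, 2), which still lets P5 finish first and unwind the rest.
Check on the post-grant state, step by step:
  pool = (2, 2)
  P5 needs (2, 2) <= (2, 2) -> finishes; pool += (2, 1) = (4, 3)
  P1 needs (3, 2) <= (4, 3) -> finishes; pool += (1, 0) = (5, 3)
  P9 needs (5, 3) <= (5, 3) -> finishes; pool += (2, 3) = (7, 6)
  P7 needs (4, 5) <= (7, 6) -> finishes; pool += (2, 2) = (9, 8)
  P6 needs (6, 1) <= (9, 8) -> finishes; pool += (2, 1) = (11, 9)
  P4 needs (1, 8) <= (11, 9) -> finishes; pool += (1, 2) = (12, 11)


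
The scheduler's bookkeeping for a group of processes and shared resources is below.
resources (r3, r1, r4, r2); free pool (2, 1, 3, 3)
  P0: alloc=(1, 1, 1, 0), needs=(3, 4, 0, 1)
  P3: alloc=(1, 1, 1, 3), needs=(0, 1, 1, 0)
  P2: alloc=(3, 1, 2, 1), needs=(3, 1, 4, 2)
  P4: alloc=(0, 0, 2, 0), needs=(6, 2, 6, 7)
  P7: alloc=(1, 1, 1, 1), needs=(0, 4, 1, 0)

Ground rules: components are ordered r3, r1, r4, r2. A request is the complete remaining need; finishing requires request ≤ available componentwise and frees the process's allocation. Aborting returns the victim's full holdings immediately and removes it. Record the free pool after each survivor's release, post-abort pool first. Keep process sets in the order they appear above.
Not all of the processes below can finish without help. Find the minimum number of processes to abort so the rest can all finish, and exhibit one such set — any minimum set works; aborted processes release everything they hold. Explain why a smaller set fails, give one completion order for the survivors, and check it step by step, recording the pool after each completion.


Abort P7.
Key observation: P0 had no path to completion before; after the abort of P7 ((1, 1, 1, 1) returned), step 3 is where it fits.
No smaller set exists: with zero aborts the deadlock remains.
The survivors complete as P3, P2, P0, P4. Check, step by step (starting from the post-abort pool):
  pool = (3, 2, 4, 4)
  P3: need (0, 1, 1, 0) fits (3, 2, 4, 4); releases (1, 1, 1, 3), pool now (4, 3, 5, 7)
  P2: need (3, 1, 4, 2) fits (4, 3, 5, 7); releases (3, 1, 2, 1), pool now (7, 4, 7, 8)
  P0: need (3, 4, 0, 1) fits (7, 4, 7, 8); releases (1, 1, 1, 0), pool now (8, 5, 8, 8)
  P4: need (6, 2, 6, 7) fits (8, 5, 8, 8); releases (0, 0, 2, 0), pool now (8, 5, 10, 8)


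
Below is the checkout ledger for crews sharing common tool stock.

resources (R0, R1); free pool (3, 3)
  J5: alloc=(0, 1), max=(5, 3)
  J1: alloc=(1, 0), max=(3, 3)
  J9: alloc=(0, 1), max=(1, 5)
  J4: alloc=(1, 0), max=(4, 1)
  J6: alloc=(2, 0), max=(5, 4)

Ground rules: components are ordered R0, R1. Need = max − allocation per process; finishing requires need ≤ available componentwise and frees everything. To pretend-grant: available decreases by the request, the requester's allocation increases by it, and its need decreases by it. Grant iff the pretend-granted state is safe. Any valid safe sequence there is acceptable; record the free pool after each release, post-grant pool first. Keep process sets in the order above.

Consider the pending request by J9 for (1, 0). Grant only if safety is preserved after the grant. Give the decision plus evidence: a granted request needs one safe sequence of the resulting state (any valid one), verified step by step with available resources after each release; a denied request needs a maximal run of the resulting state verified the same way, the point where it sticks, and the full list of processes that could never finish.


DENY: after the grant no complete ordering would exist.
Key observation: after J1, J4 the pool peaks at (4, 3), and each blocked process is short somewhere: J5 on R0; J9 on R1; J6 on R1.
Pretend the grant happened; the run J1, J4 goes as far as possible. Check, step by step:
  pool = (2, 3)
  J1: need (2, 3) fits (2, 3); releases (1, 0), pool now (3, 3)
  J4: need (3, 1) fits (3, 3); releases (1, 0), pool now (4, 3)
  J5 cannot run: need (5, 2) vs free (4, 3) (insufficient R0)
  J9 cannot run: need (0, 4) vs free (4, 3) (insufficient R1)
  J6 cannot run: need (3, 4) vs free (4, 3) (insufficient R1)
Processes that could never finish after the grant: J5, J9 and J6.
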